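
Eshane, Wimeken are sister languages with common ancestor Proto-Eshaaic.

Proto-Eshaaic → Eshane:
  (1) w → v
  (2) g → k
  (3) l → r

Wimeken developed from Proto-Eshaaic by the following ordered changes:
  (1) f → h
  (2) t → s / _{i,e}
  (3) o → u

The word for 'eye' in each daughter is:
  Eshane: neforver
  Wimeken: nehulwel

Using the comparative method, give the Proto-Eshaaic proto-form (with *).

Position 6: Eshane has v, Wimeken has w. Wimeken preserves w here (none of its changes turn any other segment into w), so the proto-segment is *w.
Position 5: Eshane has r, Wimeken has l. Wimeken preserves l here (none of its changes turn any other segment into l), so the proto-segment is *l.
Continuing position by position gives *nefolwel; check it forward:
Eshane: start from *nefolwel.
  rule 1 (unconditioned shift): nefolwel → nefolvel
  rule 2: no change — nefolvel
  rule 3 (unconditioned shift): nefolvel → neforver
  ⇒ Eshane neforver
Wimeken: start from *nefolwel.
  rule 1 (unconditioned shift): nefolwel → neholwel
  rule 2: no change — neholwel
  rule 3 (vowel merger): neholwel → nehulwel
  ⇒ Wimeken nehulwel
No other proto-form is consistent with every reflex, so the reconstruction is *nefolwel.

*nefolwel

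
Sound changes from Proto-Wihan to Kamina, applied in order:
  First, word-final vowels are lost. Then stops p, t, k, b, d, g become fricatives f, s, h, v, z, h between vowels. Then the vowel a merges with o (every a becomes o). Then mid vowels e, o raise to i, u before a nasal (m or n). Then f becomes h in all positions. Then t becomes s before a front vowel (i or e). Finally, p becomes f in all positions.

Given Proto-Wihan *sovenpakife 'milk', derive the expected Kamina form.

sovinfohih

Kamina: *sovenpakife > sovenpakif > sovenpahif > sovenpohif > sovinpohif > sovinpohih > sovinfohih  (by apocope, intervocalic lenition, vowel merger, pre-nasal raising, unconditioned shift, unconditioned shift)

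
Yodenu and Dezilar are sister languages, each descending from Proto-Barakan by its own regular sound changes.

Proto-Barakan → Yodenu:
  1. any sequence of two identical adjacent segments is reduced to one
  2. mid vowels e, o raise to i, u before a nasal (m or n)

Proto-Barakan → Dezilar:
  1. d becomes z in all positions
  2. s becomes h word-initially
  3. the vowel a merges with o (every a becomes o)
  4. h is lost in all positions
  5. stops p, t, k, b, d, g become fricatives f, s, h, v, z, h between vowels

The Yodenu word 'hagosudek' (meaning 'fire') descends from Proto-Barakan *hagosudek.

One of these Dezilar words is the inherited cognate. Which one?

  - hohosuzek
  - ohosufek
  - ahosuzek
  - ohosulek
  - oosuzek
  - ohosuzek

ohosuzek

Dezilar: start from *hagosudek.
  rule 1 (unconditioned shift): hagosudek → hagosuzek
  rule 2: no change — hagosuzek
  rule 3 (vowel merger): hagosuzek → hogosuzek
  rule 4 (h-loss): hogosuzek → ogosuzek
  rule 5 (intervocalic lenition): ogosuzek → ohosuzek
  ⇒ Dezilar ohosuzek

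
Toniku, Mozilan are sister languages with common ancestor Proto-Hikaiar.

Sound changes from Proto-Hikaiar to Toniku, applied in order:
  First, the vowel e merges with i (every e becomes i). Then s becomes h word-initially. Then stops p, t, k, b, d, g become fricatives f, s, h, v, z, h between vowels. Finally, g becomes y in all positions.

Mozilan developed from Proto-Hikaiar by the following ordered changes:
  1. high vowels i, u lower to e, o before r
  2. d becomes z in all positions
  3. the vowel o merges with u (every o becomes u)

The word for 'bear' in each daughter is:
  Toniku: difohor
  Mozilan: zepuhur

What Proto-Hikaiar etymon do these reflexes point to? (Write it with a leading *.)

Position 2: Toniku has i, Mozilan has e. Taking the neighbouring segments as reconstructed: Toniku i could go back to *e or *i; Mozilan e can only go back to *e — the one source consistent with every daughter is *e.
Position 4: Toniku has o, Mozilan has u. Toniku preserves o here (none of its changes turn any other segment into o), so the proto-segment is *o.
Position 3: Toniku has f, Mozilan has p. Mozilan preserves p here (none of its changes turn any other segment into p), so the proto-segment is *p.
Verify the candidate proto-form against each daughter:
Toniku: *depohor
  depohor → dipohor   [vowel merger]
  dipohor (rule 2 does not apply)
  dipohor → difohor   [intervocalic lenition]
  difohor (rule 4 does not apply)
  giving Toniku difohor.
Mozilan: *depohor
  depohor (rule 1 does not apply)
  depohor → zepohor   [unconditioned shift]
  zepohor → zepuhur   [vowel merger]
  giving Mozilan zepuhur.
No other proto-form is consistent with every reflex, so the reconstruction is *depohor.

*depohor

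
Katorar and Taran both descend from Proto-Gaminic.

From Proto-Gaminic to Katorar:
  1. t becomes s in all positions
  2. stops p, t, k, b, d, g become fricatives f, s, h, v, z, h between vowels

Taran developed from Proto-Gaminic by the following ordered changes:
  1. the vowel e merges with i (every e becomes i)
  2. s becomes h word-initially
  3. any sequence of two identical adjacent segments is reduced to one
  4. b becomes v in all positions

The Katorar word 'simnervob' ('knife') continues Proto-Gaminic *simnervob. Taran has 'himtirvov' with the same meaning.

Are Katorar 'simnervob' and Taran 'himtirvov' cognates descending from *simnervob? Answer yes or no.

no

Derive the expected Taran reflex of *simnervob:
Taran: start from *simnervob.
  rule 1 (vowel merger): simnervob → simnirvob
  rule 2 (debuccalisation): simnirvob → himnirvob
  rule 3: no change — himnirvob
  rule 4 (unconditioned shift): himnirvob → himnirvov
  ⇒ Taran himnirvov
The regular Taran reflex would be 'himnirvov', but the attested form is 'himtirvov'. The correspondence is irregular, so they are not cognates (the Taran form has a different source).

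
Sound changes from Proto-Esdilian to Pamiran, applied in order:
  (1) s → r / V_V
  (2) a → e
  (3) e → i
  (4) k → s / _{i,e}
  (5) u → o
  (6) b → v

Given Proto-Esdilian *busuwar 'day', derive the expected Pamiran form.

vorowir

Pamiran: *busuwar > buruwar > buruwer > buruwir > borowir > vorowir  (by rhotacism, vowel merger, vowel merger, vowel merger, unconditioned shift)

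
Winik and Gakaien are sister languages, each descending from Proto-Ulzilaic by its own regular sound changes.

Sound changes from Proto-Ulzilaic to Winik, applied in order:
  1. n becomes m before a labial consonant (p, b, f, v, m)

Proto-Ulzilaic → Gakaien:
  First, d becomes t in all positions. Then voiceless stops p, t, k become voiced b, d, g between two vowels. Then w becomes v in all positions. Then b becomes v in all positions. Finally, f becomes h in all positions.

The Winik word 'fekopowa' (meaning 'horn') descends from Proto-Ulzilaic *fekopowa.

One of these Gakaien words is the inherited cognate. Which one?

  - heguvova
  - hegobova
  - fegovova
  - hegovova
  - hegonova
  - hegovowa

Gakaien: *fekopowa
  fekopowa (rule 1 does not apply)
  fekopowa → fegobowa   [intervocalic voicing]
  fegobowa → fegobova   [unconditioned shift]
  fegobova → fegovova   [unconditioned shift]
  fegovova → hegovova   [unconditioned shift]
  giving Gakaien hegovova.
Among the options, 'hegovova' alone shows every Gakaien change applied in order.

hegovova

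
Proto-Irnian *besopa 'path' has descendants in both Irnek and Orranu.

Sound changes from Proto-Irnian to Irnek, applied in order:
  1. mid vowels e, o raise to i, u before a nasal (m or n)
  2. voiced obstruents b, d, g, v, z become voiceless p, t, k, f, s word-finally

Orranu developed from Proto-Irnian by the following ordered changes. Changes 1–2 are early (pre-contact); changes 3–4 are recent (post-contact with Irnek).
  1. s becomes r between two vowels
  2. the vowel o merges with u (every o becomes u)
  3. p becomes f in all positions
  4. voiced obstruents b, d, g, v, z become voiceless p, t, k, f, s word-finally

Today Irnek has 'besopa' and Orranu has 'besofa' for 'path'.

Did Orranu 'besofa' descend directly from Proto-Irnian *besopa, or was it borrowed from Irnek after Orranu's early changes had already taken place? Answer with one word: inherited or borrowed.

If inherited, *besopa would pass through all of Orranu's changes:
Orranu: *besopa > beropa > berupa > berufa  (by rhotacism, vowel merger, unconditioned shift)
If borrowed from Irnek 'besopa' after the early changes, it would undergo only the recent ones:
  rule 3 (unconditioned shift): besopa → besofa
  rule 4 (final devoicing): no change (besofa)
  ⇒ as a loan: besofa
Orranu 'besofa' matches the loan outcome 'besofa', not the inherited 'berufa' — it skipped the early Orranu changes, so it was borrowed from Irnek.

borrowed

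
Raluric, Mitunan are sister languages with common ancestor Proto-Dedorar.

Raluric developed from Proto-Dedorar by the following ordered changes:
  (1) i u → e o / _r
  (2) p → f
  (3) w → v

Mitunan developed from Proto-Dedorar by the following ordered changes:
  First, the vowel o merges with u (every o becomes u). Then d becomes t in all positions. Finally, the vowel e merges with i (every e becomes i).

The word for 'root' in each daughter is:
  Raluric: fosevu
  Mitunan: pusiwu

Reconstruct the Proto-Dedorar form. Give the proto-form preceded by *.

Position 1: Raluric has f, Mitunan has p. Mitunan preserves p here (none of its changes turn any other segment into p), so the proto-segment is *p.
Position 5: Raluric has v, Mitunan has w. Mitunan preserves w here (none of its changes turn any other segment into w), so the proto-segment is *w.
Position 4: Raluric has e, Mitunan has i. Taking the neighbouring segments as reconstructed: Raluric e can only go back to *e; Mitunan i could go back to *e or *i — the one source consistent with every daughter is *e.
This points to *posewu. Verify forward in each daughter:
Raluric: start from *posewu.
  rule 1: no change — posewu
  rule 2 (unconditioned shift): posewu → fosewu
  rule 3 (unconditioned shift): fosewu → fosevu
  ⇒ Raluric fosevu
Mitunan: *posewu > pusewu > pusiwu  (by vowel merger, vowel merger)
*posewu is the unique common source.

*posewu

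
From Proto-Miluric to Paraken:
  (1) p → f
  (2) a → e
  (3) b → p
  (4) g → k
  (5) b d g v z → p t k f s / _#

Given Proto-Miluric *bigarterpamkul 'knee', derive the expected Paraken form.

pikerterfemkul

Paraken: start from *bigarterpamkul.
  rule 1 (unconditioned shift): bigarterpamkul → bigarterfamkul
  rule 2 (vowel merger): bigarterfamkul → bigerterfemkul
  rule 3 (unconditioned shift): bigerterfemkul → pigerterfemkul
  rule 4 (unconditioned shift): pigerterfemkul → pikerterfemkul
  rule 5: no change — pikerterfemkul
  ⇒ Paraken pikerterfemkul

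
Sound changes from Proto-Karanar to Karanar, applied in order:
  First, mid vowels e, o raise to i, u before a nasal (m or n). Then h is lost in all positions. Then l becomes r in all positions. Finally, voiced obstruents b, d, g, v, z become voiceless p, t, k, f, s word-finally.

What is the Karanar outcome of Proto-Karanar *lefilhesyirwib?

refiresyirwip

Karanar: start from *lefilhesyirwib.
  rule 1: no change — lefilhesyirwib
  rule 2 (h-loss): lefilhesyirwib → lefilesyirwib
  rule 3 (unconditioned shift): lefilesyirwib → refiresyirwib
  rule 4 (final devoicing): refiresyirwib → refiresyirwip
  ⇒ Karanar refiresyirwip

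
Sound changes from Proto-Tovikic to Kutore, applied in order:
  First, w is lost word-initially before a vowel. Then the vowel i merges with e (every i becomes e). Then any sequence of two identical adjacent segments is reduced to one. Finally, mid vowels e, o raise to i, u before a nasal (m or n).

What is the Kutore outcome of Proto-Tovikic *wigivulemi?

egevulime

Kutore: start from *wigivulemi.
  rule 1 (glide loss): wigivulemi → igivulemi
  rule 2 (vowel merger): igivulemi → egevuleme
  rule 3: no change — egevuleme
  rule 4 (pre-nasal raising): egevuleme → egevulime
  ⇒ Kutore egevulime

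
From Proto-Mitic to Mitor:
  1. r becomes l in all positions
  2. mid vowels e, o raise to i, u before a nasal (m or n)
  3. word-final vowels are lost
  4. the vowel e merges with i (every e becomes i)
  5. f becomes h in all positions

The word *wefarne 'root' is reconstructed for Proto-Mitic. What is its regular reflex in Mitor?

wihaln

Mitor: *wefarne > wefalne > wefaln > wifaln > wihaln  (by unconditioned shift, apocope, vowel merger, unconditioned shift)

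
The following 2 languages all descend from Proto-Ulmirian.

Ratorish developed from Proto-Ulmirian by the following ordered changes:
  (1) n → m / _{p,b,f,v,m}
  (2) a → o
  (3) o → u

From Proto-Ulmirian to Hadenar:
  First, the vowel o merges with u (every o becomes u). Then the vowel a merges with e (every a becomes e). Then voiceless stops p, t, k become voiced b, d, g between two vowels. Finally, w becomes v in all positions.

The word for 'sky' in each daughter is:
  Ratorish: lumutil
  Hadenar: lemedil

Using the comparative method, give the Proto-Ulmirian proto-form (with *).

Position 5: Ratorish has t, Hadenar has d. Ratorish preserves t here (none of its changes turn any other segment into t), so the proto-segment is *t.
Position 4: Ratorish has u, Hadenar has e. Taking the neighbouring segments as reconstructed: Ratorish u could go back to *a or *o or *u; Hadenar e could go back to *a or *e — the one source consistent with every daughter is *a.
Continuing position by position gives *lamatil; check it forward:
Ratorish: *lamatil > lomotil > lumutil  (by vowel merger, vowel merger)
Hadenar: *lamatil
  lamatil (rule 1 does not apply)
  lamatil → lemetil   [vowel merger]
  lemetil → lemedil   [intervocalic voicing]
  lemedil (rule 4 does not apply)
  giving Hadenar lemedil.
No other proto-form is consistent with every reflex, so the reconstruction is *lamatil.

*lamatil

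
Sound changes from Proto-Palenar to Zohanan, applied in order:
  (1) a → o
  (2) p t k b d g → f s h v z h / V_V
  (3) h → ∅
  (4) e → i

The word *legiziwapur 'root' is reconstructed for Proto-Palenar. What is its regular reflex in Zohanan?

Zohanan: *legiziwapur > legiziwopur > lehiziwofur > leiziwofur > liiziwofur  (by vowel merger, intervocalic lenition, h-loss, vowel merger)

liiziwofur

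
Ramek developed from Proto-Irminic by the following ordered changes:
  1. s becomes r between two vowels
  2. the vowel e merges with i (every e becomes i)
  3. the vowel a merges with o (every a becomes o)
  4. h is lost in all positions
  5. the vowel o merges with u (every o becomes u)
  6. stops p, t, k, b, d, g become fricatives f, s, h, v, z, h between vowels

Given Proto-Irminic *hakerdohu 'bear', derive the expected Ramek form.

Ramek: *hakerdohu
  hakerdohu (rule 1 does not apply)
  hakerdohu → hakirdohu   [vowel merger]
  hakirdohu → hokirdohu   [vowel merger]
  hokirdohu → okirdou   [h-loss]
  okirdou → ukirduu   [vowel merger]
  ukirduu → uhirduu   [intervocalic lenition]
  giving Ramek uhirduu.

uhirduu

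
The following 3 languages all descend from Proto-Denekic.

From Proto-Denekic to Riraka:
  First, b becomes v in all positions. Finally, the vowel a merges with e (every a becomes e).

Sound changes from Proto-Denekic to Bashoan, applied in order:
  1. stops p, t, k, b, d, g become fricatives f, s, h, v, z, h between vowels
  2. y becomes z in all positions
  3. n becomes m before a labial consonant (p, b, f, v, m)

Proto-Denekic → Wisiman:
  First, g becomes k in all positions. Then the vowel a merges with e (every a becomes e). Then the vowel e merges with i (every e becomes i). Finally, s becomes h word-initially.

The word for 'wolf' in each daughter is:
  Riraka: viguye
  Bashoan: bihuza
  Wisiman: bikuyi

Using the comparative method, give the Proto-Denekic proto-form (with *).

*biguya

Position 3: Riraka has g, Bashoan has h, Wisiman has k. Riraka preserves g here (none of its changes turn any other segment into g), so the proto-segment is *g.
Position 1: Riraka has v, Bashoan has b, Wisiman has b. Bashoan preserves b here (none of its changes turn any other segment into b), so the proto-segment is *b.
Position 5: Riraka has y, Bashoan has z, Wisiman has y. Riraka preserves y here (none of its changes turn any other segment into y), so the proto-segment is *y.
Continuing position by position gives *biguya; check it forward:
Riraka: *biguya > viguya > viguye  (by unconditioned shift, vowel merger)
Bashoan: *biguya > bihuya > bihuza  (by intervocalic lenition, unconditioned shift)
Wisiman: *biguya
  biguya → bikuya   [unconditioned shift]
  bikuya → bikuye   [vowel merger]
  bikuye → bikuyi   [vowel merger]
  bikuyi (rule 4 does not apply)
  giving Wisiman bikuyi.
Only *biguya yields all of Riraka viguye, Bashoan bihuza, Wisiman bikuyi.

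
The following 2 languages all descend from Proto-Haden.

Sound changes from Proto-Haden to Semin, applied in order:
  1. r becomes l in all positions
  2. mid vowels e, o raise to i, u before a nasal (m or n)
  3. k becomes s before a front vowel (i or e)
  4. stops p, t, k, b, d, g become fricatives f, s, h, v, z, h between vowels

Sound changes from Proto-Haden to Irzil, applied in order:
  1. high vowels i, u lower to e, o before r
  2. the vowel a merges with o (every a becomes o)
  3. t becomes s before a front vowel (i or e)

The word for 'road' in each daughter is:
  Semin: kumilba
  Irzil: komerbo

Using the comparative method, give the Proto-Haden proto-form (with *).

*komirba

Position 5: Semin has l, Irzil has r. Irzil preserves r here (none of its changes turn any other segment into r), so the proto-segment is *r.
Position 4: Semin has i, Irzil has e. Taking the neighbouring segments as reconstructed: Semin i can only go back to *i; Irzil e could go back to *e or *i — the one source consistent with every daughter is *i.
This points to *komirba. Verify forward in each daughter:
Semin: *komirba > komilba > kumilba  (by unconditioned shift, pre-nasal raising)
Irzil: start from *komirba.
  rule 1 (pre-rhotic lowering): komirba → komerba
  rule 2 (vowel merger): komerba → komerbo
  rule 3: no change — komerbo
  ⇒ Irzil komerbo
*komirba is the unique common source.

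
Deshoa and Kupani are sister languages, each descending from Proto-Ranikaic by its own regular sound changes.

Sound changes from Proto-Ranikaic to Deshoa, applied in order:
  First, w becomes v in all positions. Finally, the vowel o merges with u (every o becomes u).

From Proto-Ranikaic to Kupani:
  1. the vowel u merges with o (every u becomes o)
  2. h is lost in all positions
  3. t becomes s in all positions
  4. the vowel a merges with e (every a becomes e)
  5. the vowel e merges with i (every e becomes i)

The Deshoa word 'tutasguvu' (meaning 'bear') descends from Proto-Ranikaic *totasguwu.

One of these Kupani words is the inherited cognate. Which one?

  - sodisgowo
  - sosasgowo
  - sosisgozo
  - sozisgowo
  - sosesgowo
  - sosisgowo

Kupani: *totasguwu > totasgowo > sosasgowo > sosesgowo > sosisgowo  (by vowel merger, unconditioned shift, vowel merger, vowel merger)
Only 'sosisgowo' matches the regular Kupani development of *totasguwu.

sosisgowo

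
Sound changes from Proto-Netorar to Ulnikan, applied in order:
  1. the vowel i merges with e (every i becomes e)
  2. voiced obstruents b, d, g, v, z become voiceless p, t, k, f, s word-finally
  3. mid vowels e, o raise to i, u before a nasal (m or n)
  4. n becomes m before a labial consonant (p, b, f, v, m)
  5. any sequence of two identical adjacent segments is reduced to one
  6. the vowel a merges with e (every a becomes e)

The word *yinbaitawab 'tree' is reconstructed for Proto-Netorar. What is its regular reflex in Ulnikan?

Ulnikan: *yinbaitawab
  yinbaitawab → yenbaetawab   [vowel merger]
  yenbaetawab → yenbaetawap   [final devoicing]
  yenbaetawap → yinbaetawap   [pre-nasal raising]
  yinbaetawap → yimbaetawap   [nasal place assimilation]
  yimbaetawap (rule 5 does not apply)
  yimbaetawap → yimbeetewep   [vowel merger]
  giving Ulnikan yimbeetewep.

yimbeetewep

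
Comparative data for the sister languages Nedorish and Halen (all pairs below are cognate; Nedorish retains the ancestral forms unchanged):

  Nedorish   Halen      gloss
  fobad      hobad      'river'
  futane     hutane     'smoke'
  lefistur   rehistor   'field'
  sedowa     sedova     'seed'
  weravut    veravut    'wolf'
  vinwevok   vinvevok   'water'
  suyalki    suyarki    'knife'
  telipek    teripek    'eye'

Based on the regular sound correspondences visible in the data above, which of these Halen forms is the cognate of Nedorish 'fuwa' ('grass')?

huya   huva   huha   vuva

futane ~ hutane — Nedorish f corresponds to Halen h word-initially before a back vowel.
sedowa ~ sedova — Nedorish w corresponds to Halen v between vowels (before a back vowel).
Applying these to Nedorish 'fuwa':
  fuwa → huwa   (f→h word-initially before a back vowel)
  huwa → huva   (w→v between vowels (before a back vowel))
So the Halen cognate is 'huva'.

huva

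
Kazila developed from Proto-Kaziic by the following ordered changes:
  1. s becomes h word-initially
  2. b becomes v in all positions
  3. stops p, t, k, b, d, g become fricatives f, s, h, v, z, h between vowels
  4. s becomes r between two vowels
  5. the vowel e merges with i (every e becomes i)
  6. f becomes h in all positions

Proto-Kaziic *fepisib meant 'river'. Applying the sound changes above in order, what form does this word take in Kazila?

hihiriv

Kazila: *fepisib > fepisiv > fefisiv > fefiriv > fifiriv > hihiriv  (by unconditioned shift, intervocalic lenition, rhotacism, vowel merger, unconditioned shift)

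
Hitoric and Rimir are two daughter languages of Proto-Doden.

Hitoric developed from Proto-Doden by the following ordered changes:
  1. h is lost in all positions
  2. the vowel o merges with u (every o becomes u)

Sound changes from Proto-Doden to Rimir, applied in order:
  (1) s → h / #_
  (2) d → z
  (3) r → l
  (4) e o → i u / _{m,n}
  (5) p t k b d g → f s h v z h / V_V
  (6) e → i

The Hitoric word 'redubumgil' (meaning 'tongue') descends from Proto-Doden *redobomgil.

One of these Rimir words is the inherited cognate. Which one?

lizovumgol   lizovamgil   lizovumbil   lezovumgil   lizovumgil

Rimir: *redobomgil > rezobomgil > lezobomgil > lezobumgil > lezovumgil > lizovumgil  (by unconditioned shift, unconditioned shift, pre-nasal raising, intervocalic lenition, vowel merger)
The other candidates each miss or misapply at least one Rimir change.

lizovumgil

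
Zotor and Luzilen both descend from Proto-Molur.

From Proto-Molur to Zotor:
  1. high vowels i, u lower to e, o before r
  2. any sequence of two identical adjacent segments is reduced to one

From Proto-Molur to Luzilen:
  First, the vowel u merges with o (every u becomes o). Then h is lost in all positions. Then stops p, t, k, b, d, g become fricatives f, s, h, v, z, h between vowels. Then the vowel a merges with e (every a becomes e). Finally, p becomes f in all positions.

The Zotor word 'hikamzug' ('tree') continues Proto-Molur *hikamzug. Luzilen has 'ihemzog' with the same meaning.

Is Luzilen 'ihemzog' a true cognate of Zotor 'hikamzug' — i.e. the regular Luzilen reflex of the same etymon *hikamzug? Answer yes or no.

yes

Derive the expected Luzilen reflex of *hikamzug:
Luzilen: *hikamzug > hikamzog > ikamzog > ihamzog > ihemzog  (by vowel merger, h-loss, intervocalic lenition, vowel merger)
Luzilen 'ihemzog' matches the regular reflex exactly, so the pair is cognate.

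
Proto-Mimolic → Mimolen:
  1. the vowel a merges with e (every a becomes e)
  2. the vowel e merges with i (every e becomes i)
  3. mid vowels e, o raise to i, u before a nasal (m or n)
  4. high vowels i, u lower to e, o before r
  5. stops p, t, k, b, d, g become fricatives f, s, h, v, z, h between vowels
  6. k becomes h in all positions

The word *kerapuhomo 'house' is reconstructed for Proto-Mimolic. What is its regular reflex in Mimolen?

Mimolen: *kerapuhomo > kerepuhomo > kiripuhomo > kiripuhumo > keripuhumo > kerifuhumo > herifuhumo  (by vowel merger, vowel merger, pre-nasal raising, pre-rhotic lowering, intervocalic lenition, unconditioned shift)

herifuhumo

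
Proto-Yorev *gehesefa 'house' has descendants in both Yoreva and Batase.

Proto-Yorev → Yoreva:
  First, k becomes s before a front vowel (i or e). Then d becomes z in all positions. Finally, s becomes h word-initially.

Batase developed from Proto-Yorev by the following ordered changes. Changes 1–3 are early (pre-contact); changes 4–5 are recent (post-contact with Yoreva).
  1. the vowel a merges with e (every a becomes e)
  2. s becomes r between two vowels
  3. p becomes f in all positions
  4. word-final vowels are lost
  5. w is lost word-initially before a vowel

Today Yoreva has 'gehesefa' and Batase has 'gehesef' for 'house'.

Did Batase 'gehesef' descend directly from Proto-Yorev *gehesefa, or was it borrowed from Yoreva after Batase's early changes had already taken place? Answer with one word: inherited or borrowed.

borrowed

If inherited, *gehesefa would pass through all of Batase's changes:
Batase: *gehesefa
  gehesefa → gehesefe   [vowel merger]
  gehesefe → geherefe   [rhotacism]
  geherefe (rule 3 does not apply)
  geherefe → geheref   [apocope]
  geheref (rule 5 does not apply)
  giving Batase geheref.
If borrowed from Yoreva 'gehesefa' after the early changes, it would undergo only the recent ones:
  rule 4 (apocope): gehesefa → gehesef
  rule 5 (glide loss): no change (gehesef)
  ⇒ as a loan: gehesef
Batase 'gehesef' matches the loan outcome 'gehesef', not the inherited 'geheref' — it skipped the early Batase changes, so it was borrowed from Yoreva.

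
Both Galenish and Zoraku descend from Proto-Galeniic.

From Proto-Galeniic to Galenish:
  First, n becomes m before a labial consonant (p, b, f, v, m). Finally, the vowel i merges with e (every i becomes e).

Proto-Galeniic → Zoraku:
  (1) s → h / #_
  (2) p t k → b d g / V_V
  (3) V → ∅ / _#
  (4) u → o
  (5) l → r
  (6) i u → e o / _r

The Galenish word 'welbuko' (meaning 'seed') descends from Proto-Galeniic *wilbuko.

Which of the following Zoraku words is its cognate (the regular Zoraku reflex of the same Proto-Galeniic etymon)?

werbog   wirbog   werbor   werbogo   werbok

werbog

Zoraku: *wilbuko
  wilbuko (rule 1 does not apply)
  wilbuko → wilbugo   [intervocalic voicing]
  wilbugo → wilbug   [apocope]
  wilbug → wilbog   [vowel merger]
  wilbog → wirbog   [unconditioned shift]
  wirbog → werbog   [pre-rhotic lowering]
  giving Zoraku werbog.
Only 'werbog' matches the regular Zoraku development of *wilbuko.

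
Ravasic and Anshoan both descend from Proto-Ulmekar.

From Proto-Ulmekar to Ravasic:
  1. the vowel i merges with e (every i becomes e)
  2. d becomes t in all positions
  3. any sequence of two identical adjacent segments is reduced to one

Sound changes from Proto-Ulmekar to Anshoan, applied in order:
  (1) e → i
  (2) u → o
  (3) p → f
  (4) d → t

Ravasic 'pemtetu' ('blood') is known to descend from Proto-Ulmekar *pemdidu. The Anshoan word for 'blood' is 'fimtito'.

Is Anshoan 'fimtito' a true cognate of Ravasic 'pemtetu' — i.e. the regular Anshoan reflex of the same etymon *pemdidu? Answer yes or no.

yes

Derive the expected Anshoan reflex of *pemdidu:
Anshoan: *pemdidu > pimdidu > pimdido > fimdido > fimtito  (by vowel merger, vowel merger, unconditioned shift, unconditioned shift)
Anshoan 'fimtito' matches the regular reflex exactly, so the pair is cognate.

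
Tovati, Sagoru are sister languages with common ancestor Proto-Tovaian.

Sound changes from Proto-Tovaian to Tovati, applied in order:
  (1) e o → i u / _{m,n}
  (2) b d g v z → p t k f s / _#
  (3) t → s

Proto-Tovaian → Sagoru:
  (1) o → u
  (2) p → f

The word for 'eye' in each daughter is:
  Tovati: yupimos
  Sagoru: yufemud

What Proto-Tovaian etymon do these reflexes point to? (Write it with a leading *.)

Position 7: Tovati has s, Sagoru has d. Sagoru preserves d here (none of its changes turn any other segment into d), so the proto-segment is *d.
Position 3: Tovati has p, Sagoru has f. Taking the neighbouring segments as reconstructed: Tovati p can only go back to *p; Sagoru f could go back to *p or *f — the one source consistent with every daughter is *p.
Position 6: Tovati has o, Sagoru has u. Tovati preserves o here (none of its changes turn any other segment into o), so the proto-segment is *o.
This points to *yupemod. Verify forward in each daughter:
Tovati: start from *yupemod.
  rule 1 (pre-nasal raising): yupemod → yupimod
  rule 2 (final devoicing): yupimod → yupimot
  rule 3 (unconditioned shift): yupimot → yupimos
  ⇒ Tovati yupimos
Sagoru: *yupemod > yupemud > yufemud  (by vowel merger, unconditioned shift)
*yupemod is the unique common source.

*yupemod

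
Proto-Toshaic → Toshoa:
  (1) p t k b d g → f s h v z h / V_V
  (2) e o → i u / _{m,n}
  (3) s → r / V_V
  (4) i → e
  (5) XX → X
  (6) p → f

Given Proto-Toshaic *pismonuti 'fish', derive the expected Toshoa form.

fesmunure

Toshoa: start from *pismonuti.
  rule 1 (intervocalic lenition): pismonuti → pismonusi
  rule 2 (pre-nasal raising): pismonusi → pismunusi
  rule 3 (rhotacism): pismunusi → pismunuri
  rule 4 (vowel merger): pismunuri → pesmunure
  rule 5: no change — pesmunure
  rule 6 (unconditioned shift): pesmunure → fesmunure
  ⇒ Toshoa fesmunure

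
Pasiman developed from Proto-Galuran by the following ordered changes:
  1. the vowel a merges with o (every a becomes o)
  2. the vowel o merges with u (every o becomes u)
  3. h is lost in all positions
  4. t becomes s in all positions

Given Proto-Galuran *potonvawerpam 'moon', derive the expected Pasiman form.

Pasiman: start from *potonvawerpam.
  rule 1 (vowel merger): potonvawerpam → potonvowerpom
  rule 2 (vowel merger): potonvowerpom → putunvuwerpum
  rule 3: no change — putunvuwerpum
  rule 4 (unconditioned shift): putunvuwerpum → pusunvuwerpum
  ⇒ Pasiman pusunvuwerpum

pusunvuwerpum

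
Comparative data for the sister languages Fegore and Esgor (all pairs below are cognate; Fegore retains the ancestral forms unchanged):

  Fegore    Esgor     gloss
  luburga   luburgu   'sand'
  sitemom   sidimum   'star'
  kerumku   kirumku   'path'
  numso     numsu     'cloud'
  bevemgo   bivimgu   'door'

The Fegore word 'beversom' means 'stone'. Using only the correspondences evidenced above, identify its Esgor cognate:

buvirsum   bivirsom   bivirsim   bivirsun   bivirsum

bevemgo ~ bivimgu — Fegore e corresponds to Esgor i after a consonant, before a labial obstruent.
kerumku ~ kirumku — Fegore e corresponds to Esgor i after a consonant, before r.
sitemom ~ sidimum — Fegore o corresponds to Esgor u after a consonant, before a nasal.
Applying these to Fegore 'beversom':
  beversom → biversom   (e→i after a consonant, before a labial obstruent)
  biversom → bivirsom   (e→i after a consonant, before r)
  bivirsom → bivirsum   (o→u after a consonant, before a nasal)
So the Esgor cognate is 'bivirsum'.

bivirsum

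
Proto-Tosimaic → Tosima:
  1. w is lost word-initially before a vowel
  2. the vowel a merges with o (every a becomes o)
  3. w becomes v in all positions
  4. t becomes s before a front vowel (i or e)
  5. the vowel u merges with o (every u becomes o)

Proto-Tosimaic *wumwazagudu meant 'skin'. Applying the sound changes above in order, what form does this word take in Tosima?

Tosima: start from *wumwazagudu.
  rule 1 (glide loss): wumwazagudu → umwazagudu
  rule 2 (vowel merger): umwazagudu → umwozogudu
  rule 3 (unconditioned shift): umwozogudu → umvozogudu
  rule 4: no change — umvozogudu
  rule 5 (vowel merger): umvozogudu → omvozogodo
  ⇒ Tosima omvozogodo

omvozogodo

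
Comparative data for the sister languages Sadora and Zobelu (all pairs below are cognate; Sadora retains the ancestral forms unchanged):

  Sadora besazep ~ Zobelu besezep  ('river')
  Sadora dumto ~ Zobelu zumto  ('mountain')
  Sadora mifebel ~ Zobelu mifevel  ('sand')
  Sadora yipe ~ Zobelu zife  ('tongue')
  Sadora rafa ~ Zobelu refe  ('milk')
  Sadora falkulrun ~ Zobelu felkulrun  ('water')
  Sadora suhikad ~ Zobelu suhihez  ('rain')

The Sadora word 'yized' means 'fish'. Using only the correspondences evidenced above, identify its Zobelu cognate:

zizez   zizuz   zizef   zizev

zizez

yipe ~ zife — Sadora y corresponds to Zobelu z word-initially before a front vowel.
suhikad ~ suhihez — Sadora d corresponds to Zobelu z word-finally.
Applying these to Sadora 'yized':
  yized → zized   (y→z word-initially before a front vowel)
  zized → zizez   (d→z word-finally)
So the Zobelu cognate is 'zizez'.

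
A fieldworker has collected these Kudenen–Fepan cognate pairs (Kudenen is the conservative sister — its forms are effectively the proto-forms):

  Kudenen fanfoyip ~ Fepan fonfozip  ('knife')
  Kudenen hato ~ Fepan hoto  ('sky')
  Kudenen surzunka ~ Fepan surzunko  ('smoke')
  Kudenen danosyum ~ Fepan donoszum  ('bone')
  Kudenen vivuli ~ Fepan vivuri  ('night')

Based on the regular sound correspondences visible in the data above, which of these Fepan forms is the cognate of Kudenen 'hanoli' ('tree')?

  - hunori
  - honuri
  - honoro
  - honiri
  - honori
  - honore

fanfoyip ~ fonfozip, danosyum ~ donoszum — Kudenen a corresponds to Fepan o after a consonant, before a nasal.
vivuli ~ vivuri — Kudenen l corresponds to Fepan r between vowels (before a front vowel).
Applying these to Kudenen 'hanoli':
  hanoli → honoli   (a→o after a consonant, before a nasal)
  honoli → honori   (l→r between vowels (before a front vowel))
So the Fepan cognate is 'honori'.

honori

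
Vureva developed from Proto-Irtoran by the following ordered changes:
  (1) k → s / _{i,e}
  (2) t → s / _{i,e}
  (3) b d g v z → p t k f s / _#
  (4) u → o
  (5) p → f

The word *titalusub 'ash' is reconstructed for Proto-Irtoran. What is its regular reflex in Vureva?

sitalosof

Vureva: *titalusub > sitalusub > sitalusup > sitalosop > sitalosof  (by palatalisation, final devoicing, vowel merger, unconditioned shift)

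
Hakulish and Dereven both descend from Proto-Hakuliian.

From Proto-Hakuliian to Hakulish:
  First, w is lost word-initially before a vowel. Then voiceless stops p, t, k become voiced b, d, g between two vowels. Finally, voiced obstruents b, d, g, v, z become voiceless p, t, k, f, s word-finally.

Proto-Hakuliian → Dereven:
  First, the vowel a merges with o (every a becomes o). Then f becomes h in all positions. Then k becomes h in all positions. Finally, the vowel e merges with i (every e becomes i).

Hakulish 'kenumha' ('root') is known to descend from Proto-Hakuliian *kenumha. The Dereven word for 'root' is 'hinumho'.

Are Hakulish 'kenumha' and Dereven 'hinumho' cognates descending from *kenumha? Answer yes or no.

Derive the expected Dereven reflex of *kenumha:
Dereven: *kenumha > kenumho > henumho > hinumho  (by vowel merger, unconditioned shift, vowel merger)
Dereven 'hinumho' matches the regular reflex exactly, so the pair is cognate.

yes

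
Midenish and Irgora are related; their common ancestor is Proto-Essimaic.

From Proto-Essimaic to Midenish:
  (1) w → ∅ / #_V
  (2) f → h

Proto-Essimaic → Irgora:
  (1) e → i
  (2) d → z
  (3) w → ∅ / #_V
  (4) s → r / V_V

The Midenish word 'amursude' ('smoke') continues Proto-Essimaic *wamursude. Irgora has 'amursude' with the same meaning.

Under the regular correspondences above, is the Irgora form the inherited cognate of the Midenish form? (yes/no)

no

Derive the expected Irgora reflex of *wamursude:
Irgora: *wamursude > wamursudi > wamursuzi > amursuzi  (by vowel merger, unconditioned shift, glide loss)
The regular Irgora reflex would be 'amursuzi', but the attested form is 'amursude'. The correspondence is irregular, so they are not cognates (the Irgora form has a different source).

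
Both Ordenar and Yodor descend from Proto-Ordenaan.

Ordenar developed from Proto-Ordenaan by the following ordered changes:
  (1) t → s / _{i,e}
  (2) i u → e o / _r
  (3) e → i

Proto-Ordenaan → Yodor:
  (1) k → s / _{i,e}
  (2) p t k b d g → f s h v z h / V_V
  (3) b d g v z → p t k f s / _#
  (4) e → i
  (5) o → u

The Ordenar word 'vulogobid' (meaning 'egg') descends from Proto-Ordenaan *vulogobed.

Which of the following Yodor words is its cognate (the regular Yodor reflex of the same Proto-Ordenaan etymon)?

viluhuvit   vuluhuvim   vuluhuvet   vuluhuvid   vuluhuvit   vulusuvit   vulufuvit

vuluhuvit

Yodor: *vulogobed > vulohoved > vulohovet > vulohovit > vuluhuvit  (by intervocalic lenition, final devoicing, vowel merger, vowel merger)
Among the options, 'vuluhuvit' alone shows every Yodor change applied in order.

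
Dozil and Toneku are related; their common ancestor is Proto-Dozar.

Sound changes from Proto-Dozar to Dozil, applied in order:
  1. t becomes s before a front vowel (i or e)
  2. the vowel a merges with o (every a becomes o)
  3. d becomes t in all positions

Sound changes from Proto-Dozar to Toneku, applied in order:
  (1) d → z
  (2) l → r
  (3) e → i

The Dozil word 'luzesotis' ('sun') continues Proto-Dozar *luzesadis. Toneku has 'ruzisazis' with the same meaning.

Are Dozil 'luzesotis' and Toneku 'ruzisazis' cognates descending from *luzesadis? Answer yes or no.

yes

Derive the expected Toneku reflex of *luzesadis:
Toneku: *luzesadis > luzesazis > ruzesazis > ruzisazis  (by unconditioned shift, unconditioned shift, vowel merger)
Toneku 'ruzisazis' matches the regular reflex exactly, so the pair is cognate.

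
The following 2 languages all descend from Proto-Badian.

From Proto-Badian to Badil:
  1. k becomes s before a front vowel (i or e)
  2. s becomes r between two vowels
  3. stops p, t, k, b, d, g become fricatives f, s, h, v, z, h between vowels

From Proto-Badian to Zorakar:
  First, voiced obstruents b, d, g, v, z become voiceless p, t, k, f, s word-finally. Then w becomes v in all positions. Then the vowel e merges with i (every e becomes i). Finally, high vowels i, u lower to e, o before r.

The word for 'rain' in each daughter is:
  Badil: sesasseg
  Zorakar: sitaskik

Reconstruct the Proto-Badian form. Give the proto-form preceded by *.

Position 6: Badil has s, Zorakar has k. Taking the neighbouring segments as reconstructed: Badil s could go back to *k or *s; Zorakar k can only go back to *k — the one source consistent with every daughter is *k.
Position 2: Badil has e, Zorakar has i. Badil preserves e here (none of its changes turn any other segment into e), so the proto-segment is *e.
Verify the candidate proto-form against each daughter:
Badil: *setaskeg > setasseg > sesasseg  (by palatalisation, intervocalic lenition)
Zorakar: start from *setaskeg.
  rule 1 (final devoicing): setaskeg → setaskek
  rule 2: no change — setaskek
  rule 3 (vowel merger): setaskek → sitaskik
  rule 4: no change — sitaskik
  ⇒ Zorakar sitaskik
No other proto-form is consistent with every reflex, so the reconstruction is *setaskeg.

*setaskeg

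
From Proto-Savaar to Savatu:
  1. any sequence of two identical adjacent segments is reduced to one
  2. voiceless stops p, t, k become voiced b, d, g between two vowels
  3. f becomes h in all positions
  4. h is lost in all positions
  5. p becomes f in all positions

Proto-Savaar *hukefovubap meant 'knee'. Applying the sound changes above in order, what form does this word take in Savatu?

Savatu: start from *hukefovubap.
  rule 1: no change — hukefovubap
  rule 2 (intervocalic voicing): hukefovubap → hugefovubap
  rule 3 (unconditioned shift): hugefovubap → hugehovubap
  rule 4 (h-loss): hugehovubap → ugeovubap
  rule 5 (unconditioned shift): ugeovubap → ugeovubaf
  ⇒ Savatu ugeovubaf

ugeovubaf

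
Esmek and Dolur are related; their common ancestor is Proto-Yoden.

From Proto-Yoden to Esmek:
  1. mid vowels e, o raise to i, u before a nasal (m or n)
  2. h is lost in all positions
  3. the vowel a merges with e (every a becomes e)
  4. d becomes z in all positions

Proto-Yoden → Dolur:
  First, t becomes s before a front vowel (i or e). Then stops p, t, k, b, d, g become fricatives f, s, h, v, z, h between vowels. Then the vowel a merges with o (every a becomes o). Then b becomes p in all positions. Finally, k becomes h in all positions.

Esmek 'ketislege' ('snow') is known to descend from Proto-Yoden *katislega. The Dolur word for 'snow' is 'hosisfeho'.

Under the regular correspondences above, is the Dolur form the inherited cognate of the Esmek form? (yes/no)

no

Derive the expected Dolur reflex of *katislega:
Dolur: *katislega > kasislega > kasisleha > kosisleho > hosisleho  (by palatalisation, intervocalic lenition, vowel merger, unconditioned shift)
The regular Dolur reflex would be 'hosisleho', but the attested form is 'hosisfeho'. The correspondence is irregular, so they are not cognates (the Dolur form has a different source).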